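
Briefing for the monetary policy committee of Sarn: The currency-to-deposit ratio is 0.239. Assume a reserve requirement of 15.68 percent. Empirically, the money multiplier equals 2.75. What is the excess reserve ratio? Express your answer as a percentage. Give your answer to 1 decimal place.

5.5%

Using m = 2.75. Since m = (1 + c)/(c + rr + e), the denominator satisfies c + rr + e = (1 + c)/m = (1 + 0.239) / 2.75 ≈ 0.450545.
With c = 0.239 and rr = 0.1568, the excess reserve ratio is 0.450545 − 0.239 − 0.1568 = 0.054745.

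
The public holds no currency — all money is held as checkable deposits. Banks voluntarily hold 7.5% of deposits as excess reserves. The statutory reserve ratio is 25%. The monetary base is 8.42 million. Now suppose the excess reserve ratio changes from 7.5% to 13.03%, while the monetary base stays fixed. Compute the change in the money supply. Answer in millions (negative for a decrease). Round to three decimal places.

-3.767 million

Initially m₁ = 1 / (0.25 + 0.075) ≈ 3.07692, so M₁ = 3.07692 × 8.42 ≈ 25.9077 million.
After the change m₂ = 1 / (0.25 + 0.1303) ≈ 2.62950, so M₂ = 2.62950 × 8.42 ≈ 22.1404 million.
ΔM = M₂ − M₁ = 22.1404 − 25.9077 = -3.7673 million.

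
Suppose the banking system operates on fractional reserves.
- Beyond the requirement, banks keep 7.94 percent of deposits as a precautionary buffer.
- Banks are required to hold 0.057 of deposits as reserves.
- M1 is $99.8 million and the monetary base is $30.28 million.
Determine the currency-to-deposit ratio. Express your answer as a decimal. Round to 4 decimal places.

Using m = M/MB = 99.8/30.28 ≈ 3.295905. From m = (1 + c)/(c + rr + e), rearranging gives 1 + c = m·(c + rr + e), so c·(1 − m) = m·(rr + e) − 1.
Hence c = [m·(rr + e) − 1]/(1 − m) = [3.295905 × (0.057 + 0.0794) − 1] / (1 − 3.295905) ≈ 0.239748.

0.2397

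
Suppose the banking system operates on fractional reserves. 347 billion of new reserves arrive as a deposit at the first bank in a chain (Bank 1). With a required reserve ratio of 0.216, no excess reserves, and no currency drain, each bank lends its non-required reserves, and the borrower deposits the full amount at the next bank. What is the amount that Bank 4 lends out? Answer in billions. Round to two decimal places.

131.10 billion

Each bank lends a fraction (1 − rr) = 0.7840 of the deposit it receives, so Bank 4 receives 347·0.7840^3 and lends 347·0.7840^4 ≈ 131.0973 billion.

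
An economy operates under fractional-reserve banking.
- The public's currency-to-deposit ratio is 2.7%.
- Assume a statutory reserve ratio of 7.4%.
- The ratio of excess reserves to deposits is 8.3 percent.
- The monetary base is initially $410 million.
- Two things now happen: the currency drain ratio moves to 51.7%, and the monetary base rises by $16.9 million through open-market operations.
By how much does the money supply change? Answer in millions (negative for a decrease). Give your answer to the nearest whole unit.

Before: m₁ = (1 + 0.027) / (0.074 + 0.083 + 0.027) ≈ 5.5815, MB₁ = 410, so M₁ = 5.5815 × 410 = 2288.415 million.
After: m₂ = (1 + 0.517) / (0.074 + 0.083 + 0.517) ≈ 2.2507, MB₂ = 410 + 16.9 = 426.9, so M₂ = 2.2507 × 426.9 ≈ 960.8238 million.
ΔM = M₂ − M₁ = 960.8238 − 2288.415 = -1327.5912 million.

-1328 million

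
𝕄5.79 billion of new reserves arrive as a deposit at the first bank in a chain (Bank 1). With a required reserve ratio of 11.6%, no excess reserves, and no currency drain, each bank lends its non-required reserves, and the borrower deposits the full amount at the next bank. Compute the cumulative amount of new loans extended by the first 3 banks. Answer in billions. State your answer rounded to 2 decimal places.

𝕄13.64 billion

Bank i lends (1 − rr)^i of the original deposit: Bank 1 lends 5.79·0.8840 ≈ 5.1184, Bank 2 lends 5.79·0.8840² ≈ 4.5246, and so on.
Summing a geometric series: total = 5.79·[0.8840·(1 − 0.8840^3) / (1 − 0.8840)] ≈ 13.6428 billion.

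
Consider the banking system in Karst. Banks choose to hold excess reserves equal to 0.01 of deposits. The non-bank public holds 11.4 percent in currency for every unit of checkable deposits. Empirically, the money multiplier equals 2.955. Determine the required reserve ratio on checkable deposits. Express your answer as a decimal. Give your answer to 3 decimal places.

0.253

Using m = 2.955. Since m = (1 + c)/(c + rr + e), the denominator satisfies c + rr + e = (1 + c)/m = (1 + 0.114) / 2.955 ≈ 0.376988.
With c = 0.114 and e = 0.01, the required reserve ratio on checkable deposits is 0.376988 − 0.114 − 0.01 = 0.252988.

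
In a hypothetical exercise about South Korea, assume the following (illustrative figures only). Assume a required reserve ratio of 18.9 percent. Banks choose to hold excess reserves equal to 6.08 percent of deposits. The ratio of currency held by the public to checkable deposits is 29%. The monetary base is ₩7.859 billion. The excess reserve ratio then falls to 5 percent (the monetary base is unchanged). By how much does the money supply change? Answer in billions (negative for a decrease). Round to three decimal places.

₩0.383 billion

Initially m₁ = (1 + 0.29) / (0.189 + 0.0608 + 0.29) ≈ 2.38977, so M₁ = 2.38977 × 7.859 ≈ 18.7812 billion.
After the change m₂ = (1 + 0.29) / (0.189 + 0.05 + 0.29) ≈ 2.43856, so M₂ = 2.43856 × 7.859 ≈ 19.1646 billion.
ΔM = M₂ − M₁ = 19.1646 − 18.7812 = 0.3834 billion.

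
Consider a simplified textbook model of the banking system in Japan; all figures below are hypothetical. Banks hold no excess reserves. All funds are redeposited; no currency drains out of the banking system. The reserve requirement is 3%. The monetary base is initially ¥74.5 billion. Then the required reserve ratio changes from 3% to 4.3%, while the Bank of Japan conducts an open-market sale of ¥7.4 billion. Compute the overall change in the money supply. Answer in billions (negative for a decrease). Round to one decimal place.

Before: m₁ = 1 / (0.03) ≈ 33.3333, MB₁ = 74.5, so M₁ = 33.3333 × 74.5 ≈ 2483.3309 billion.
After: m₂ = 1 / (0.043) ≈ 23.2558, MB₂ = 74.5 − 7.4 = 67.1, so M₂ = 23.2558 × 67.1 ≈ 1560.4642 billion.
ΔM = M₂ − M₁ = 1560.4642 − 2483.3309 = -922.8667 billion.

-922.9 billion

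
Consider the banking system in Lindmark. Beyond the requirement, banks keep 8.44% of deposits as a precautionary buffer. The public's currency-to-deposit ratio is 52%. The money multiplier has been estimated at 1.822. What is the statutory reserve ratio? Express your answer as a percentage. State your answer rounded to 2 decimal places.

Using m = 1.822. Since m = (1 + c)/(c + rr + e), the denominator satisfies c + rr + e = (1 + c)/m = (1 + 0.52) / 1.822 ≈ 0.834248.
With c = 0.52 and e = 0.0844, the statutory reserve ratio is 0.834248 − 0.52 − 0.0844 = 0.229848.

22.98%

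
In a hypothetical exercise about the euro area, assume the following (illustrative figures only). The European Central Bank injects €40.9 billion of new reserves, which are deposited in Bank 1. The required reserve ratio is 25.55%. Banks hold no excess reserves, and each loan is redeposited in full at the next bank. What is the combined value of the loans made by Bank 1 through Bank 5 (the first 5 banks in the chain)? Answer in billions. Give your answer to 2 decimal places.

Bank i lends (1 − rr)^i of the original deposit: Bank 1 lends 40.9·0.7445 ≈ 30.4500, Bank 2 lends 40.9·0.7445² ≈ 22.6701, and so on.
Summing a geometric series: total = 40.9·[0.7445·(1 − 0.7445^5) / (1 − 0.7445)] ≈ 91.9186 billion.

€91.92 billion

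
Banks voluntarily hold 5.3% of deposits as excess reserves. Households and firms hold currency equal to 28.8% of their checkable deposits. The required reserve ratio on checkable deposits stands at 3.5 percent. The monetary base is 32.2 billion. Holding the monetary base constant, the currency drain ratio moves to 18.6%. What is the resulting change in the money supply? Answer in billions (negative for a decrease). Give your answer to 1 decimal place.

29.1 billion

Initially m₁ = (1 + 0.288) / (0.035 + 0.053 + 0.288) ≈ 3.4255, so M₁ = 3.4255 × 32.2 = 110.3011 billion.
After the change m₂ = (1 + 0.186) / (0.035 + 0.053 + 0.186) ≈ 4.3285, so M₂ = 4.3285 × 32.2 = 139.3777 billion.
ΔM = M₂ − M₁ = 139.3777 − 110.3011 = 29.0766 billion.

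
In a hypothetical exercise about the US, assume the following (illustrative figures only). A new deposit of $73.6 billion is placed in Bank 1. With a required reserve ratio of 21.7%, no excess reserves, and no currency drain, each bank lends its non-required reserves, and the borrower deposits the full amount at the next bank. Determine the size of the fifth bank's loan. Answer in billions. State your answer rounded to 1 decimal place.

Each bank lends a fraction (1 − rr) = 0.7830 of the deposit it receives, so Bank 5 receives 73.6·0.7830^4 and lends 73.6·0.7830^5 ≈ 21.6614 billion.

$21.7 billion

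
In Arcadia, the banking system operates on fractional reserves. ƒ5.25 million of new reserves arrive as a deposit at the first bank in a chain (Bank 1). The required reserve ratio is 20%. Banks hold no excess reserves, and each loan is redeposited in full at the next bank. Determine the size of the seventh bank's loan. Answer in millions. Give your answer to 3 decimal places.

Each bank lends a fraction (1 − rr) = 0.8000 of the deposit it receives, so Bank 7 receives 5.25·0.8000^6 and lends 5.25·0.8000^7 ≈ 1.1010 million.

ƒ1.101 million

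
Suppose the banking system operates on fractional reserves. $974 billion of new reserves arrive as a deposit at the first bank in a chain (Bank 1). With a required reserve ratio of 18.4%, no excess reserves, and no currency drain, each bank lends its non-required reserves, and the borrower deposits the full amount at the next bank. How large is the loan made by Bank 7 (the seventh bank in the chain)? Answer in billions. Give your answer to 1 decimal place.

Each bank lends a fraction (1 − rr) = 0.8160 of the deposit it receives, so Bank 7 receives 974·0.8160^6 and lends 974·0.8160^7 ≈ 234.6335 billion.

$234.6 billion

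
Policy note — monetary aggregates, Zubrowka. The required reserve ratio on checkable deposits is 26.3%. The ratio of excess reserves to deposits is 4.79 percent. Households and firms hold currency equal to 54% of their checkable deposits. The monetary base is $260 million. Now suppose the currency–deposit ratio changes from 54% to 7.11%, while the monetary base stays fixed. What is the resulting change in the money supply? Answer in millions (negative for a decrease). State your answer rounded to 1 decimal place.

Initially m₁ = (1 + 0.54) / (0.263 + 0.0479 + 0.54) ≈ 1.80985, so M₁ = 1.80985 × 260 = 470.561 million.
After the change m₂ = (1 + 0.0711) / (0.263 + 0.0479 + 0.0711) ≈ 2.80393, so M₂ = 2.80393 × 260 = 729.0218 million.
ΔM = M₂ − M₁ = 729.0218 − 470.561 = 258.4608 million.

$258.5 million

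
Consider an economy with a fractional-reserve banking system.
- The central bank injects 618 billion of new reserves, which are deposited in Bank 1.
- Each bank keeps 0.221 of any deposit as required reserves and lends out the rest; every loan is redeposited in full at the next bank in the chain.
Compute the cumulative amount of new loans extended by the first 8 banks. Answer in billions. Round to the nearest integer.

Bank i lends (1 − rr)^i of the original deposit: Bank 1 lends 618·0.7790 = 481.4220, Bank 2 lends 618·0.7790² ≈ 375.0277, and so on.
Summing a geometric series: total = 618·[0.7790·(1 − 0.7790^8) / (1 − 0.7790)] ≈ 1882.9646 billion.

1883 billion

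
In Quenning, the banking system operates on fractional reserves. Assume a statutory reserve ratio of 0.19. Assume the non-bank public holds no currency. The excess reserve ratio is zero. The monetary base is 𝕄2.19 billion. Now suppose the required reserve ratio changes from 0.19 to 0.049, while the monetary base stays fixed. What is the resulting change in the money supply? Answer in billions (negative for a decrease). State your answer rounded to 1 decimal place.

Initially m₁ = 1 / (0.19) ≈ 5.2632, so M₁ = 5.2632 × 2.19 ≈ 11.5264 billion.
After the change m₂ = 1 / (0.049) ≈ 20.4082, so M₂ = 20.4082 × 2.19 ≈ 44.694 billion.
ΔM = M₂ − M₁ = 44.694 − 11.5264 = 33.1676 billion.

𝕄33.2 billion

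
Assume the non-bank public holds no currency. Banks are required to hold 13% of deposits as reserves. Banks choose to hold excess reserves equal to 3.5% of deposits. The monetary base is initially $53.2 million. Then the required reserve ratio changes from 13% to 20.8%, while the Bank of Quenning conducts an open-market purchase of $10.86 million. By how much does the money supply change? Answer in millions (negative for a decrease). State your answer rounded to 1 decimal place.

Before: m₁ = 1 / (0.13 + 0.035) ≈ 6.0606, MB₁ = 53.2, so M₁ = 6.0606 × 53.2 ≈ 322.4239 million.
After: m₂ = 1 / (0.208 + 0.035) ≈ 4.1152, MB₂ = 53.2 + 10.86 = 64.06, so M₂ = 4.1152 × 64.06 ≈ 263.6197 million.
ΔM = M₂ − M₁ = 263.6197 − 322.4239 = -58.8042 million.

-58.8 million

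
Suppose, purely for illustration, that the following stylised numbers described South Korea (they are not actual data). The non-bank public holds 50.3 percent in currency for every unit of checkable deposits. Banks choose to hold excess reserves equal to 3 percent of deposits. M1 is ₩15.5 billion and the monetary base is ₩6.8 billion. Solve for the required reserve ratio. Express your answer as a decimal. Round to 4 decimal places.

0.1264

Using m = M/MB = 15.5/6.8 ≈ 2.279412. Since m = (1 + c)/(c + rr + e), the denominator satisfies c + rr + e = (1 + c)/m = (1 + 0.503) / 2.279412 ≈ 0.659381.
With c = 0.503 and e = 0.03, the required reserve ratio is 0.659381 − 0.503 − 0.03 = 0.126381.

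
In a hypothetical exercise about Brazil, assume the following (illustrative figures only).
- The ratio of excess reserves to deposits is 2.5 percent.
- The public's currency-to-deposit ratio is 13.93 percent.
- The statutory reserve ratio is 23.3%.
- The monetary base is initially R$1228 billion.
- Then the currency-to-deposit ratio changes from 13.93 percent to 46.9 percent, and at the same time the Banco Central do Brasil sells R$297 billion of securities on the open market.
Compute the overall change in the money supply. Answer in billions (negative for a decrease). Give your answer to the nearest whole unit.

-1640 billion

Before: m₁ = (1 + 0.1393) / (0.233 + 0.025 + 0.1393) ≈ 2.86761, MB₁ = 1228, so M₁ = 2.86761 × 1228 ≈ 3521.4251 billion.
After: m₂ = (1 + 0.469) / (0.233 + 0.025 + 0.469) ≈ 2.02063, MB₂ = 1228 − 297 = 931, so M₂ = 2.02063 × 931 ≈ 1881.2065 billion.
ΔM = M₂ − M₁ = 1881.2065 − 3521.4251 = -1640.2186 billion.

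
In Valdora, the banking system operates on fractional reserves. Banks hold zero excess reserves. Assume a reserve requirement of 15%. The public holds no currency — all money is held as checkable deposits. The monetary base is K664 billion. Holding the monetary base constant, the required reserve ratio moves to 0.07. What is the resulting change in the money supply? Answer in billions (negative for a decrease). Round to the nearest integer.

K5059 billion

Initially m₁ = 1 / (0.15) ≈ 6.6667, so M₁ = 6.6667 × 664 = 4426.6888 billion.
After the change m₂ = 1 / (0.07) ≈ 14.2857, so M₂ = 14.2857 × 664 = 9485.7048 billion.
ΔM = M₂ − M₁ = 9485.7048 − 4426.6888 = 5059.016 billion.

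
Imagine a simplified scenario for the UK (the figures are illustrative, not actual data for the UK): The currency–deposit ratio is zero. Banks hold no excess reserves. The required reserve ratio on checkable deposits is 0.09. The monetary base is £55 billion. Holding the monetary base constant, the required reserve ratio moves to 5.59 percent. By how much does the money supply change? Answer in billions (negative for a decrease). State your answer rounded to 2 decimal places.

Initially m₁ = 1 / (0.09) ≈ 11.11111, so M₁ = 11.11111 × 55 ≈ 611.111 billion.
After the change m₂ = 1 / (0.0559) ≈ 17.88909, so M₂ = 17.88909 × 55 ≈ 983.8999 billion.
ΔM = M₂ − M₁ = 983.8999 − 611.111 = 372.7889 billion.

£372.79 billion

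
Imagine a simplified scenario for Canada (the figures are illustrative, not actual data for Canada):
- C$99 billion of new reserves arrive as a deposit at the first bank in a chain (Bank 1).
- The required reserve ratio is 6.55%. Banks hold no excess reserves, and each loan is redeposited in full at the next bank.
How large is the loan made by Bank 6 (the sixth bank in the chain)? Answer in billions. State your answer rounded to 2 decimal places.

Each bank lends a fraction (1 − rr) = 0.9345 of the deposit it receives, so Bank 6 receives 99·0.9345^5 and lends 99·0.9345^6 ≈ 65.9342 billion.

C$65.93 billion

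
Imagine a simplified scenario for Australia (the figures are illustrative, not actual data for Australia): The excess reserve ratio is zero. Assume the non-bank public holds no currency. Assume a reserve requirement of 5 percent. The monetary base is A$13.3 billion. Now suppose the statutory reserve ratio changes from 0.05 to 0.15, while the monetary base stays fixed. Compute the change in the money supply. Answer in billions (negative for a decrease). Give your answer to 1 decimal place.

Initially m₁ = 1 / (0.05) = 20, so M₁ = 20 × 13.3 = 266 billion.
After the change m₂ = 1 / (0.15) ≈ 6.6667, so M₂ = 6.6667 × 13.3 ≈ 88.6671 billion.
ΔM = M₂ − M₁ = 88.6671 − 266 = -177.3329 billion.

-177.3 billion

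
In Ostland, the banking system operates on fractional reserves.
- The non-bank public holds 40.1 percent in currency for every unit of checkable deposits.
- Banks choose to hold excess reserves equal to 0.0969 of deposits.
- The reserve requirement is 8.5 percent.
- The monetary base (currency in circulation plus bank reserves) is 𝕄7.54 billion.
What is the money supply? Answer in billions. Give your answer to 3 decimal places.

𝕄18.122 billion

The money multiplier is m = (1 + c) / (rr + e + c) = (1 + 0.401) / (0.085 + 0.0969 + 0.401) ≈ 2.40350.
So M = m × MB = 2.40350 × 7.54 ≈ 18.1224 billion.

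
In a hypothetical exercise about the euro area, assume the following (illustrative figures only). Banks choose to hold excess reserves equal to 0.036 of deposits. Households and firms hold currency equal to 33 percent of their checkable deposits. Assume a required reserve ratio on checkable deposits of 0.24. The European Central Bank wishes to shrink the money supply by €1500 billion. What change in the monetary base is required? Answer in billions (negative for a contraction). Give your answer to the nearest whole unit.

-683 billion

The money multiplier is m = (1 + c) / (rr + e + c) = (1 + 0.33) / (0.24 + 0.036 + 0.33) ≈ 2.19472.
ΔMB = ΔM / m = (−1500) / 2.19472 ≈ -683.4585 billion.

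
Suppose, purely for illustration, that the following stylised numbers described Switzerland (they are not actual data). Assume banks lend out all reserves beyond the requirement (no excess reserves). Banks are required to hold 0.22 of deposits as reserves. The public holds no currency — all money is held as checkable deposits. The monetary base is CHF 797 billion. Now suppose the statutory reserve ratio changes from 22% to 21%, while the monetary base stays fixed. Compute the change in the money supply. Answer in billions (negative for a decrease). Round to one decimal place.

Initially m₁ = 1 / (0.22) ≈ 4.54545, so M₁ = 4.54545 × 797 ≈ 3622.7236 billion.
After the change m₂ = 1 / (0.21) ≈ 4.76190, so M₂ = 4.76190 × 797 = 3795.2343 billion.
ΔM = M₂ − M₁ = 3795.2343 − 3622.7236 = 172.5107 billion.

CHF 172.5 billion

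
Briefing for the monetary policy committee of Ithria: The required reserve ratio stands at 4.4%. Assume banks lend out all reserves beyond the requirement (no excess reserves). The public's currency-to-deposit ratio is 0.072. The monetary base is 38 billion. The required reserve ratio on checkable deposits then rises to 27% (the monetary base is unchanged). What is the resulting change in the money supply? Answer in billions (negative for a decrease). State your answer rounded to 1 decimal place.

-232.1 billion

Initially m₁ = (1 + 0.072) / (0.044 + 0.072) ≈ 9.2414, so M₁ = 9.2414 × 38 = 351.1732 billion.
After the change m₂ = (1 + 0.072) / (0.27 + 0.072) ≈ 3.1345, so M₂ = 3.1345 × 38 = 119.111 billion.
ΔM = M₂ − M₁ = 119.111 − 351.1732 = -232.0622 billion.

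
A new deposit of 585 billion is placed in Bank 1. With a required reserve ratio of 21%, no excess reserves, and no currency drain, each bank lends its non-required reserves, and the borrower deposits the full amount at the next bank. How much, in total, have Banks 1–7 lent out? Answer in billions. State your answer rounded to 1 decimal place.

Bank i lends (1 − rr)^i of the original deposit: Bank 1 lends 585·0.7900 = 462.1500, Bank 2 lends 585·0.7900² = 365.0985, and so on.
Summing a geometric series: total = 585·[0.7900·(1 − 0.7900^7) / (1 − 0.7900)] ≈ 1778.0911 billion.

1778.1 billion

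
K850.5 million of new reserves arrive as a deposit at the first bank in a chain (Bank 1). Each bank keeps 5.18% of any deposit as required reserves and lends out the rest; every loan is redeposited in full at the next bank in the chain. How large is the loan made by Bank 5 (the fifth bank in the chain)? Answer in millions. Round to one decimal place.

Each bank lends a fraction (1 − rr) = 0.9482 of the deposit it receives, so Bank 5 receives 850.5·0.9482^4 and lends 850.5·0.9482^5 ≈ 651.8896 million.

K651.9 million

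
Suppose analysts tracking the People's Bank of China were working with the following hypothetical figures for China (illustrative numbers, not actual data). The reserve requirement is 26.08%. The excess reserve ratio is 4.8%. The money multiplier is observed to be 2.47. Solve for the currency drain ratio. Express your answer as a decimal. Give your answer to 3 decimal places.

0.161

Using m = 2.47. From m = (1 + c)/(c + rr + e), rearranging gives 1 + c = m·(c + rr + e), so c·(1 − m) = m·(rr + e) − 1.
Hence c = [m·(rr + e) − 1]/(1 − m) = [2.47 × (0.2608 + 0.048) − 1] / (1 − 2.47) ≈ 0.161404.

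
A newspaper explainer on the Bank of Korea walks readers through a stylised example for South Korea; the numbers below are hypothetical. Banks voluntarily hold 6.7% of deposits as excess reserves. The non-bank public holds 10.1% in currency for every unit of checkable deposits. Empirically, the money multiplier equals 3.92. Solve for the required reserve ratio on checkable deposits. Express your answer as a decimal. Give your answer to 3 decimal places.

0.113

Using m = 3.92. Since m = (1 + c)/(c + rr + e), the denominator satisfies c + rr + e = (1 + c)/m = (1 + 0.101) / 3.92 ≈ 0.280867.
With c = 0.101 and e = 0.067, the required reserve ratio on checkable deposits is 0.280867 − 0.101 − 0.067 = 0.112867.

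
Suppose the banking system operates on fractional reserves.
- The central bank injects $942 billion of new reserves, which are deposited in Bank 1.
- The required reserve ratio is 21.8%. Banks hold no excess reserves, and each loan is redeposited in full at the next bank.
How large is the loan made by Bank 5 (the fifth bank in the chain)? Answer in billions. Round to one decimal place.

$275.5 billion

Each bank lends a fraction (1 − rr) = 0.7820 of the deposit it receives, so Bank 5 receives 942·0.7820^4 and lends 942·0.7820^5 ≈ 275.4766 billion.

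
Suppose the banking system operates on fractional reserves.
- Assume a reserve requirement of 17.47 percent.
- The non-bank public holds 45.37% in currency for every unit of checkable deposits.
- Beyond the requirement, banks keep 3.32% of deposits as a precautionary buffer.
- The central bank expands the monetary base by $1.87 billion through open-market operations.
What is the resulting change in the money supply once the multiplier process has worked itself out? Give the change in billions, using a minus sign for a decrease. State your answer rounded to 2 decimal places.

The money multiplier is m = (1 + c) / (rr + e + c) = (1 + 0.4537) / (0.1747 + 0.0332 + 0.4537) ≈ 2.1972.
The purchase adds 1.87 billion of base, so ΔM = m × ΔMB = 2.1972 × (+1.87) ≈ 4.1088 billion.

$4.11 billion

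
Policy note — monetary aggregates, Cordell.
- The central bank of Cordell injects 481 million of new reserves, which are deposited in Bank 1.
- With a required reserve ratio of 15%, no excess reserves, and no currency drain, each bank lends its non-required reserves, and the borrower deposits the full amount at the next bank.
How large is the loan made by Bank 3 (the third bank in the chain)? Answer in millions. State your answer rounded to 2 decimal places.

Each bank lends a fraction (1 − rr) = 0.8500 of the deposit it receives, so Bank 3 receives 481·0.8500^2 and lends 481·0.8500^3 ≈ 295.3941 million.

295.39 million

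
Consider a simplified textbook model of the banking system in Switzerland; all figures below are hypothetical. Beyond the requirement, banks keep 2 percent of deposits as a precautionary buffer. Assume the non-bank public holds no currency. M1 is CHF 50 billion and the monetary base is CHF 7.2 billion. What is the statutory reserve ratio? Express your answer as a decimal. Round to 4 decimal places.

Using m = M/MB = 50/7.2 ≈ 6.944444. Since m = (1 + c)/(c + rr + e), the denominator satisfies c + rr + e = (1 + c)/m = (1 + 0) / 6.944444 ≈ 0.144000.
With c = 0 and e = 0.02, the statutory reserve ratio is 0.144000 − 0 − 0.02 = 0.124.

0.1240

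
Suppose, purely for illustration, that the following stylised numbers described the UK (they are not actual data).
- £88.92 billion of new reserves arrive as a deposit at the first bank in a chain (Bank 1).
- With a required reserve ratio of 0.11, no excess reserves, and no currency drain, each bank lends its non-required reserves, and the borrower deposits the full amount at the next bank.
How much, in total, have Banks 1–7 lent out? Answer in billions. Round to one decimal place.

£401.2 billion

Bank i lends (1 − rr)^i of the original deposit: Bank 1 lends 88.92·0.8900 = 79.1388, Bank 2 lends 88.92·0.8900² ≈ 70.4335, and so on.
Summing a geometric series: total = 88.92·[0.8900·(1 − 0.8900^7) / (1 − 0.8900)] ≈ 401.2241 billion.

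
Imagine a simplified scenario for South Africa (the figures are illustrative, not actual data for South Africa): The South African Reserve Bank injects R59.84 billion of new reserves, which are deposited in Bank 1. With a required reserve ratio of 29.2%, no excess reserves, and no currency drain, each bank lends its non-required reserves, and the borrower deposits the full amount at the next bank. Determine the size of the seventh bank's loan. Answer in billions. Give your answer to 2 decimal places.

R5.34 billion

Each bank lends a fraction (1 − rr) = 0.7080 of the deposit it receives, so Bank 7 receives 59.84·0.7080^6 and lends 59.84·0.7080^7 ≈ 5.3361 billion.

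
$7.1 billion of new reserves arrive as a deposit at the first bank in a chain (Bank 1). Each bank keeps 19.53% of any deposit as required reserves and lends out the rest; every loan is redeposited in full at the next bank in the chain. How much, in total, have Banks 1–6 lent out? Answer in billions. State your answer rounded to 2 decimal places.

$21.31 billion

Bank i lends (1 − rr)^i of the original deposit: Bank 1 lends 7.1·0.8047 ≈ 5.7134, Bank 2 lends 7.1·0.8047² ≈ 4.5975, and so on.
Summing a geometric series: total = 7.1·[0.8047·(1 − 0.8047^6) / (1 − 0.8047)] ≈ 21.3112 billion.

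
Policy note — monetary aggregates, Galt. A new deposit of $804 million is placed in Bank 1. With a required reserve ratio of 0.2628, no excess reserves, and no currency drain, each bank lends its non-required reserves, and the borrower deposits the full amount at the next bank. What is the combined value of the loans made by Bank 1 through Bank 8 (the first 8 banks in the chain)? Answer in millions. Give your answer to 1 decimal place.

Bank i lends (1 − rr)^i of the original deposit: Bank 1 lends 804·0.7372 = 592.7088, Bank 2 lends 804·0.7372² ≈ 436.9449, and so on.
Summing a geometric series: total = 804·[0.7372·(1 − 0.7372^8) / (1 − 0.7372)] ≈ 2058.6180 million.

$2058.6 million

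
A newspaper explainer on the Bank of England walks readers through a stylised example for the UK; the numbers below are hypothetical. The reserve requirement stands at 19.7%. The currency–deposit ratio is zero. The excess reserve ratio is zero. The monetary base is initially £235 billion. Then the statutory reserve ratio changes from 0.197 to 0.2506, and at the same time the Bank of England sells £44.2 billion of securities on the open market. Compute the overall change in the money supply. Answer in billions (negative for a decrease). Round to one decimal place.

Before: m₁ = 1 / (0.197) ≈ 5.07614, MB₁ = 235, so M₁ = 5.07614 × 235 = 1192.8929 billion.
After: m₂ = 1 / (0.2506) ≈ 3.99042, MB₂ = 235 − 44.2 = 190.8, so M₂ = 3.99042 × 190.8 ≈ 761.3721 billion.
ΔM = M₂ − M₁ = 761.3721 − 1192.8929 = -431.5208 billion.

-431.5 billion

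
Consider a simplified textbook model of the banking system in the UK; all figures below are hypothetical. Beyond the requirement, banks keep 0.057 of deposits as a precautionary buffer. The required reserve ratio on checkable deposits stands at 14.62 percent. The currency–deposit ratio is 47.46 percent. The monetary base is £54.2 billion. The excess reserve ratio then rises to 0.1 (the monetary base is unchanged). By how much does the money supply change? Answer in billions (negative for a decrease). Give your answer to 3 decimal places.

Initially m₁ = (1 + 0.4746) / (0.1462 + 0.057 + 0.4746) ≈ 2.175568, so M₁ = 2.175568 × 54.2 ≈ 117.9158 billion.
After the change m₂ = (1 + 0.4746) / (0.1462 + 0.1 + 0.4746) ≈ 2.045782, so M₂ = 2.045782 × 54.2 ≈ 110.8814 billion.
ΔM = M₂ − M₁ = 110.8814 − 117.9158 = -7.0344 billion.

-7.034 billion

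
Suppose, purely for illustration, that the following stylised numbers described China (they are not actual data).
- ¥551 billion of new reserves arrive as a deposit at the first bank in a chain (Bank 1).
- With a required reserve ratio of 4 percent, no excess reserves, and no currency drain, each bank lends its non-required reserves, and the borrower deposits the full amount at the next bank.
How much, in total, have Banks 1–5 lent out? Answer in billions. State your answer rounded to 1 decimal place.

¥2441.5 billion

Bank i lends (1 − rr)^i of the original deposit: Bank 1 lends 551·0.9600 = 528.9600, Bank 2 lends 551·0.9600² = 507.8016, and so on.
Summing a geometric series: total = 551·[0.9600·(1 − 0.9600^5) / (1 − 0.9600)] ≈ 2441.5114 billion.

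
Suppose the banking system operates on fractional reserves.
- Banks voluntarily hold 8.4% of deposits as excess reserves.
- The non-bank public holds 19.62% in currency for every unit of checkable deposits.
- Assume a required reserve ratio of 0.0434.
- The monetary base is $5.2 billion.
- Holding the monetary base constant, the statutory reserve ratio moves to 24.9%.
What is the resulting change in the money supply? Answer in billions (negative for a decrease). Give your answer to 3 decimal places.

Initially m₁ = (1 + 0.1962) / (0.0434 + 0.084 + 0.1962) ≈ 3.69654, so M₁ = 3.69654 × 5.2 ≈ 19.222 billion.
After the change m₂ = (1 + 0.1962) / (0.249 + 0.084 + 0.1962) ≈ 2.26039, so M₂ = 2.26039 × 5.2 ≈ 11.754 billion.
ΔM = M₂ − M₁ = 11.754 − 19.222 = -7.468 billion.

-7.468 billion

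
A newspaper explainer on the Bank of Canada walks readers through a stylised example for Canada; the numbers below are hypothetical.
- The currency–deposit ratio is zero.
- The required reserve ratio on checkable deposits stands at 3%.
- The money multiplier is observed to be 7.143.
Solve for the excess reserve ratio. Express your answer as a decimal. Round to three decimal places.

0.110

Using m = 7.143. Since m = (1 + c)/(c + rr + e), the denominator satisfies c + rr + e = (1 + c)/m = (1 + 0) / 7.143 ≈ 0.139997.
With c = 0 and rr = 0.03, the excess reserve ratio is 0.139997 − 0 − 0.03 = 0.109997.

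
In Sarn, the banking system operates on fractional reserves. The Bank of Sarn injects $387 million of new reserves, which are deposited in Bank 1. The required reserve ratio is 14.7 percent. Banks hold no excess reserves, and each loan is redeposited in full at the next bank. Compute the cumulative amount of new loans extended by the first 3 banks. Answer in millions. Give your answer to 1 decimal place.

$851.9 million

Bank i lends (1 − rr)^i of the original deposit: Bank 1 lends 387·0.8530 = 330.1110, Bank 2 lends 387·0.8530² ≈ 281.5847, and so on.
Summing a geometric series: total = 387·[0.8530·(1 − 0.8530^3) / (1 − 0.8530)] ≈ 851.8874 million.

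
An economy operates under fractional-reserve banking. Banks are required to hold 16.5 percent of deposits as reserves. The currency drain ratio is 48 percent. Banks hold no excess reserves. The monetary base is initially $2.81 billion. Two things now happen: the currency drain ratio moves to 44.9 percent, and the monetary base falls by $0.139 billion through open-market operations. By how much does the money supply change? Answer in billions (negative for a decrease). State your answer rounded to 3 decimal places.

-0.144 billion

Before: m₁ = (1 + 0.48) / (0.165 + 0.48) ≈ 2.29457, MB₁ = 2.81, so M₁ = 2.29457 × 2.81 ≈ 6.4477 billion.
After: m₂ = (1 + 0.449) / (0.165 + 0.449) ≈ 2.35993, MB₂ = 2.81 − 0.139 = 2.671, so M₂ = 2.35993 × 2.671 ≈ 6.3034 billion.
ΔM = M₂ − M₁ = 6.3034 − 6.4477 = -0.1443 billion.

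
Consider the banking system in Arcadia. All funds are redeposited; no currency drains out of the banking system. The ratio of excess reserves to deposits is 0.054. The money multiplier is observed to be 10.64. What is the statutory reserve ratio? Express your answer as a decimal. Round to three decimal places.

0.040

Using m = 10.64. Since m = (1 + c)/(c + rr + e), the denominator satisfies c + rr + e = (1 + c)/m = (1 + 0) / 10.64 ≈ 0.093985.
With c = 0 and e = 0.054, the statutory reserve ratio is 0.093985 − 0 − 0.054 = 0.039985.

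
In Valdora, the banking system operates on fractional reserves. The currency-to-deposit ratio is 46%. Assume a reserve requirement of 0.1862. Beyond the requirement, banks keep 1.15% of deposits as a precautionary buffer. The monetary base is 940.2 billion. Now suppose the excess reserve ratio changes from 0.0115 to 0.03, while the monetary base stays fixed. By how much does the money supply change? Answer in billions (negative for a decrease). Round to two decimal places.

Initially m₁ = (1 + 0.46) / (0.1862 + 0.0115 + 0.46) ≈ 2.219857, so M₁ = 2.219857 × 940.2 ≈ 2087.1096 billion.
After the change m₂ = (1 + 0.46) / (0.1862 + 0.03 + 0.46) ≈ 2.159125, so M₂ = 2.159125 × 940.2 ≈ 2030.0093 billion.
ΔM = M₂ − M₁ = 2030.0093 − 2087.1096 = -57.1003 billion.

-57.10 billion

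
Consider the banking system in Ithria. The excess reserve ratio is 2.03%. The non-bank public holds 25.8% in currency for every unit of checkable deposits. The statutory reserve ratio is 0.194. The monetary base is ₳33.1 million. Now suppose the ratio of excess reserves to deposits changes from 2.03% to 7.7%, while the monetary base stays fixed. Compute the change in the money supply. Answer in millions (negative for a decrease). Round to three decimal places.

-9.450 million

Initially m₁ = (1 + 0.258) / (0.194 + 0.0203 + 0.258) ≈ 2.663561, so M₁ = 2.663561 × 33.1 ≈ 88.1639 million.
After the change m₂ = (1 + 0.258) / (0.194 + 0.077 + 0.258) ≈ 2.378072, so M₂ = 2.378072 × 33.1 ≈ 78.7142 million.
ΔM = M₂ − M₁ = 78.7142 − 88.1639 = -9.4497 million.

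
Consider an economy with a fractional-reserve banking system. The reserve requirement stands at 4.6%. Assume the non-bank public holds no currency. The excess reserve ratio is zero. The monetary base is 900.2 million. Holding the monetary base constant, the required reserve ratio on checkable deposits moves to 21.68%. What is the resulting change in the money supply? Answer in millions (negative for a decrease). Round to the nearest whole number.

-15417 million

Initially m₁ = 1 / (0.046) ≈ 21.7391, so M₁ = 21.7391 × 900.2 ≈ 19569.5378 million.
After the change m₂ = 1 / (0.2168) ≈ 4.6125, so M₂ = 4.6125 × 900.2 = 4152.1725 million.
ΔM = M₂ − M₁ = 4152.1725 − 19569.5378 = -15417.3653 million.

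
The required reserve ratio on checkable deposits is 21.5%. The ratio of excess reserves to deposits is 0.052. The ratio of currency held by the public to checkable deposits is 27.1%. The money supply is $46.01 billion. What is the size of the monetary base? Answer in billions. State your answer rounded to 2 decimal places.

$19.48 billion

The money multiplier is m = (1 + c) / (rr + e + c) = (1 + 0.271) / (0.215 + 0.052 + 0.271) ≈ 2.36245.
MB = M / m = 46.01 / 2.36245 ≈ 19.4755 billion.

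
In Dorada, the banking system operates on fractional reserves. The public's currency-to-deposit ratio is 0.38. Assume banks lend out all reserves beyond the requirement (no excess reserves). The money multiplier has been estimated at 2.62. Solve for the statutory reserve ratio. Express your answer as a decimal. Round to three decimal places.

Using m = 2.62. Since m = (1 + c)/(c + rr + e), the denominator satisfies c + rr + e = (1 + c)/m = (1 + 0.38) / 2.62 ≈ 0.526718.
With c = 0.38 and e = 0, the statutory reserve ratio is 0.526718 − 0.38 − 0 = 0.146718.

0.147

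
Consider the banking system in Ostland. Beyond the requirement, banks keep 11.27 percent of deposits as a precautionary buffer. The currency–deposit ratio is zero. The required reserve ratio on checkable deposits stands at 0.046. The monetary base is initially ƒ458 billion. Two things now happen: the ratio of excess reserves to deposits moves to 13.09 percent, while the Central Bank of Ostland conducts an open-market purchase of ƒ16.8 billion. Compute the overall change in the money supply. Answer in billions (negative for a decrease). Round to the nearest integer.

Before: m₁ = 1 / (0.046 + 0.1127) ≈ 6.3012, MB₁ = 458, so M₁ = 6.3012 × 458 = 2885.9496 billion.
After: m₂ = 1 / (0.046 + 0.1309) ≈ 5.6529, MB₂ = 458 + 16.8 = 474.8, so M₂ = 5.6529 × 474.8 ≈ 2683.9969 billion.
ΔM = M₂ − M₁ = 2683.9969 − 2885.9496 = -201.9527 billion.

-202 billion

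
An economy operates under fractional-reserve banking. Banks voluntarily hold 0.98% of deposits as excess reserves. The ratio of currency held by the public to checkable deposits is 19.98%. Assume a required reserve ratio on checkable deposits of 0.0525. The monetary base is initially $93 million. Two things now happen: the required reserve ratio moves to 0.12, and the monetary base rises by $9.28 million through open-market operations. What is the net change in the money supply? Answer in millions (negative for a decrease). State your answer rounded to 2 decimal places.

Before: m₁ = (1 + 0.1998) / (0.0525 + 0.0098 + 0.1998) ≈ 4.577642, MB₁ = 93, so M₁ = 4.577642 × 93 ≈ 425.7207 million.
After: m₂ = (1 + 0.1998) / (0.12 + 0.0098 + 0.1998) ≈ 3.640170, MB₂ = 93 + 9.28 = 102.28, so M₂ = 3.640170 × 102.28 ≈ 372.3166 million.
ΔM = M₂ − M₁ = 372.3166 − 425.7207 = -53.4041 million.

-53.40 million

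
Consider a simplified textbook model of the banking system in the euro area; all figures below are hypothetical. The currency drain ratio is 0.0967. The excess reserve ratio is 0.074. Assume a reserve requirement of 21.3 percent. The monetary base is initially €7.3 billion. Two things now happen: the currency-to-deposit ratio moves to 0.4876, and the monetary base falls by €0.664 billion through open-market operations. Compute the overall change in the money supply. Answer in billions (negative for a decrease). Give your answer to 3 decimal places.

-8.121 billion

Before: m₁ = (1 + 0.0967) / (0.213 + 0.074 + 0.0967) ≈ 2.85822, MB₁ = 7.3, so M₁ = 2.85822 × 7.3 ≈ 20.865 billion.
After: m₂ = (1 + 0.4876) / (0.213 + 0.074 + 0.4876) ≈ 1.92048, MB₂ = 7.3 − 0.664 = 6.636, so M₂ = 1.92048 × 6.636 ≈ 12.7443 billion.
ΔM = M₂ − M₁ = 12.7443 − 20.865 = -8.1207 billion.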